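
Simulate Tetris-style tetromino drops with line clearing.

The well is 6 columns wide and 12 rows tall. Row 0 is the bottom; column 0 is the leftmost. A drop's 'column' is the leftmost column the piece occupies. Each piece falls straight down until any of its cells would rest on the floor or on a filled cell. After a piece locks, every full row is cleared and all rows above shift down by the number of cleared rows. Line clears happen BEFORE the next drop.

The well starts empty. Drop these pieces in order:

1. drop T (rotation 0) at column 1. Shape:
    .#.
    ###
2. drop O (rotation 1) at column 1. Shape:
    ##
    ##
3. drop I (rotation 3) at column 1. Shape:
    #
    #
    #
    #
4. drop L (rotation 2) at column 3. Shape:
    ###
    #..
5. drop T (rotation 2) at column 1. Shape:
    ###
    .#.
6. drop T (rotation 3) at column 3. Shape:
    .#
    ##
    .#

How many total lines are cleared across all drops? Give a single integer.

Answer: 0

Derivation:
Drop 1: T rot0 at col 1 lands with bottom-row=0; cleared 0 line(s) (total 0); column heights now [0 1 2 1 0 0], max=2
Drop 2: O rot1 at col 1 lands with bottom-row=2; cleared 0 line(s) (total 0); column heights now [0 4 4 1 0 0], max=4
Drop 3: I rot3 at col 1 lands with bottom-row=4; cleared 0 line(s) (total 0); column heights now [0 8 4 1 0 0], max=8
Drop 4: L rot2 at col 3 lands with bottom-row=1; cleared 0 line(s) (total 0); column heights now [0 8 4 3 3 3], max=8
Drop 5: T rot2 at col 1 lands with bottom-row=7; cleared 0 line(s) (total 0); column heights now [0 9 9 9 3 3], max=9
Drop 6: T rot3 at col 3 lands with bottom-row=8; cleared 0 line(s) (total 0); column heights now [0 9 9 10 11 3], max=11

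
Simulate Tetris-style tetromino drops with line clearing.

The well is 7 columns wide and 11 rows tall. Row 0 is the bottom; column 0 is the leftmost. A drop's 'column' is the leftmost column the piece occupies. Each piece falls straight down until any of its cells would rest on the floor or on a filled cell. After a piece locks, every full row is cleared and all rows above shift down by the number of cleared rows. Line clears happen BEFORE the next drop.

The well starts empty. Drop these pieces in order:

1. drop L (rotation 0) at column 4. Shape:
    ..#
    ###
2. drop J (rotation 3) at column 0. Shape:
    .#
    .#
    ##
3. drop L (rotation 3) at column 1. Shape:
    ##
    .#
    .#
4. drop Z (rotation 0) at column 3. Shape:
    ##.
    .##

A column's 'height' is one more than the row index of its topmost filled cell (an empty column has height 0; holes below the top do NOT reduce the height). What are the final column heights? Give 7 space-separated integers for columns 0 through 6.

Drop 1: L rot0 at col 4 lands with bottom-row=0; cleared 0 line(s) (total 0); column heights now [0 0 0 0 1 1 2], max=2
Drop 2: J rot3 at col 0 lands with bottom-row=0; cleared 0 line(s) (total 0); column heights now [1 3 0 0 1 1 2], max=3
Drop 3: L rot3 at col 1 lands with bottom-row=1; cleared 0 line(s) (total 0); column heights now [1 4 4 0 1 1 2], max=4
Drop 4: Z rot0 at col 3 lands with bottom-row=1; cleared 0 line(s) (total 0); column heights now [1 4 4 3 3 2 2], max=4

Answer: 1 4 4 3 3 2 2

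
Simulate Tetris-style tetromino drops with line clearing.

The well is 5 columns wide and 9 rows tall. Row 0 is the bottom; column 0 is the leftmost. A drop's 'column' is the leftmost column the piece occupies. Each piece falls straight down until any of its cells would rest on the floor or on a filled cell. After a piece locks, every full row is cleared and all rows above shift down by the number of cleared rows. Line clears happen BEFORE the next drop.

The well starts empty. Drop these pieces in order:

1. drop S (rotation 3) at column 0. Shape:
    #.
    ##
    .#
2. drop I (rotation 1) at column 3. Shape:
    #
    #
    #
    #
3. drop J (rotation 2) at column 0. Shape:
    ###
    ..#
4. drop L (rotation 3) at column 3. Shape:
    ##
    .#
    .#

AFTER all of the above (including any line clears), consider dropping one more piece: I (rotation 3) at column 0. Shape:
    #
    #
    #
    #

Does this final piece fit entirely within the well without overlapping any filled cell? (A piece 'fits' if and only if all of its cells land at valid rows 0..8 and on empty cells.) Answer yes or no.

Answer: yes

Derivation:
Drop 1: S rot3 at col 0 lands with bottom-row=0; cleared 0 line(s) (total 0); column heights now [3 2 0 0 0], max=3
Drop 2: I rot1 at col 3 lands with bottom-row=0; cleared 0 line(s) (total 0); column heights now [3 2 0 4 0], max=4
Drop 3: J rot2 at col 0 lands with bottom-row=2; cleared 0 line(s) (total 0); column heights now [4 4 4 4 0], max=4
Drop 4: L rot3 at col 3 lands with bottom-row=2; cleared 1 line(s) (total 1); column heights now [3 2 3 4 4], max=4
Test piece I rot3 at col 0 (width 1): heights before test = [3 2 3 4 4]; fits = True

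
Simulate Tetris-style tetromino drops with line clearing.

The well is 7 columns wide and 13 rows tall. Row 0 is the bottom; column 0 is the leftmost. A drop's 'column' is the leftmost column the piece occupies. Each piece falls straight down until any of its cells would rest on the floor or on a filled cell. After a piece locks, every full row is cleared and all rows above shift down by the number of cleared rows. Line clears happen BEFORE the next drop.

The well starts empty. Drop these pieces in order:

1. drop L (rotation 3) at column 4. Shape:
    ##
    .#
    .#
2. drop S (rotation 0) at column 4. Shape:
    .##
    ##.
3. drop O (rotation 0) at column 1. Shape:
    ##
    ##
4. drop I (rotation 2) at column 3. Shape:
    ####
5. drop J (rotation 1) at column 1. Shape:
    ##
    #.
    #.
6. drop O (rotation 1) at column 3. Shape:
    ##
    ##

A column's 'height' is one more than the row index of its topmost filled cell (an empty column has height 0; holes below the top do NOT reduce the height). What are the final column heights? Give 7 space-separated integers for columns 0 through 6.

Drop 1: L rot3 at col 4 lands with bottom-row=0; cleared 0 line(s) (total 0); column heights now [0 0 0 0 3 3 0], max=3
Drop 2: S rot0 at col 4 lands with bottom-row=3; cleared 0 line(s) (total 0); column heights now [0 0 0 0 4 5 5], max=5
Drop 3: O rot0 at col 1 lands with bottom-row=0; cleared 0 line(s) (total 0); column heights now [0 2 2 0 4 5 5], max=5
Drop 4: I rot2 at col 3 lands with bottom-row=5; cleared 0 line(s) (total 0); column heights now [0 2 2 6 6 6 6], max=6
Drop 5: J rot1 at col 1 lands with bottom-row=2; cleared 0 line(s) (total 0); column heights now [0 5 5 6 6 6 6], max=6
Drop 6: O rot1 at col 3 lands with bottom-row=6; cleared 0 line(s) (total 0); column heights now [0 5 5 8 8 6 6], max=8

Answer: 0 5 5 8 8 6 6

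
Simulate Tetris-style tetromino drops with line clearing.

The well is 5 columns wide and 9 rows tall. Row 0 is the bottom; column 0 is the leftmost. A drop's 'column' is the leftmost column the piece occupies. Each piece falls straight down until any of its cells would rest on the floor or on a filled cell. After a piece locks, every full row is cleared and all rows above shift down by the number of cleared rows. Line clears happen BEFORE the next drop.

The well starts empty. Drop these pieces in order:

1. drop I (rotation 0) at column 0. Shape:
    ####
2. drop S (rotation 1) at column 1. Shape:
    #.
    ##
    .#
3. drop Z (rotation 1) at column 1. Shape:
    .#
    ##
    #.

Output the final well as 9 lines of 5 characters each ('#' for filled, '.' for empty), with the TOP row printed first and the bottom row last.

Drop 1: I rot0 at col 0 lands with bottom-row=0; cleared 0 line(s) (total 0); column heights now [1 1 1 1 0], max=1
Drop 2: S rot1 at col 1 lands with bottom-row=1; cleared 0 line(s) (total 0); column heights now [1 4 3 1 0], max=4
Drop 3: Z rot1 at col 1 lands with bottom-row=4; cleared 0 line(s) (total 0); column heights now [1 6 7 1 0], max=7

Answer: .....
.....
..#..
.##..
.#...
.#...
.##..
..#..
####.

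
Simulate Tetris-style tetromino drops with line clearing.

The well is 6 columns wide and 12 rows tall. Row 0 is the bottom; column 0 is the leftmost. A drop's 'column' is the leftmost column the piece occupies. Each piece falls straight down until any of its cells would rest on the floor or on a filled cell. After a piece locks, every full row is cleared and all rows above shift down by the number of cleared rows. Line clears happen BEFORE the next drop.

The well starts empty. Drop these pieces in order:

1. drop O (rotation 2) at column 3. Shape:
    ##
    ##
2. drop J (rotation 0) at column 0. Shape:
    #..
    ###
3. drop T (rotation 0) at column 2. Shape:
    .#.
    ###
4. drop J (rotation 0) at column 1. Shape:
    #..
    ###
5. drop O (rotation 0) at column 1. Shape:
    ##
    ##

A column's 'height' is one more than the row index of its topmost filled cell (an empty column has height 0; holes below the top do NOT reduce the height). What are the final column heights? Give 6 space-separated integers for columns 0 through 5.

Drop 1: O rot2 at col 3 lands with bottom-row=0; cleared 0 line(s) (total 0); column heights now [0 0 0 2 2 0], max=2
Drop 2: J rot0 at col 0 lands with bottom-row=0; cleared 0 line(s) (total 0); column heights now [2 1 1 2 2 0], max=2
Drop 3: T rot0 at col 2 lands with bottom-row=2; cleared 0 line(s) (total 0); column heights now [2 1 3 4 3 0], max=4
Drop 4: J rot0 at col 1 lands with bottom-row=4; cleared 0 line(s) (total 0); column heights now [2 6 5 5 3 0], max=6
Drop 5: O rot0 at col 1 lands with bottom-row=6; cleared 0 line(s) (total 0); column heights now [2 8 8 5 3 0], max=8

Answer: 2 8 8 5 3 0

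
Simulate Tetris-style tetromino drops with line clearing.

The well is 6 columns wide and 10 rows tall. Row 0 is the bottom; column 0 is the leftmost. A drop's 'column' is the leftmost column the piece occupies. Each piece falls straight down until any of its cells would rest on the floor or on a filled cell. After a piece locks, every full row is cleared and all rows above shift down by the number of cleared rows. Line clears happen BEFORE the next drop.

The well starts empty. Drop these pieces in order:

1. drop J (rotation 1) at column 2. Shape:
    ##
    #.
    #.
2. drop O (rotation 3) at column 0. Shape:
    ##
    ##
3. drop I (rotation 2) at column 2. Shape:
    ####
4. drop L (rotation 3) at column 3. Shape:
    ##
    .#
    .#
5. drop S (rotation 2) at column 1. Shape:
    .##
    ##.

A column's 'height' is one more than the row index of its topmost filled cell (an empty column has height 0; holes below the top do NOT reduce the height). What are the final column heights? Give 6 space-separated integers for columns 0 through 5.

Answer: 2 7 8 8 7 4

Derivation:
Drop 1: J rot1 at col 2 lands with bottom-row=0; cleared 0 line(s) (total 0); column heights now [0 0 3 3 0 0], max=3
Drop 2: O rot3 at col 0 lands with bottom-row=0; cleared 0 line(s) (total 0); column heights now [2 2 3 3 0 0], max=3
Drop 3: I rot2 at col 2 lands with bottom-row=3; cleared 0 line(s) (total 0); column heights now [2 2 4 4 4 4], max=4
Drop 4: L rot3 at col 3 lands with bottom-row=4; cleared 0 line(s) (total 0); column heights now [2 2 4 7 7 4], max=7
Drop 5: S rot2 at col 1 lands with bottom-row=6; cleared 0 line(s) (total 0); column heights now [2 7 8 8 7 4], max=8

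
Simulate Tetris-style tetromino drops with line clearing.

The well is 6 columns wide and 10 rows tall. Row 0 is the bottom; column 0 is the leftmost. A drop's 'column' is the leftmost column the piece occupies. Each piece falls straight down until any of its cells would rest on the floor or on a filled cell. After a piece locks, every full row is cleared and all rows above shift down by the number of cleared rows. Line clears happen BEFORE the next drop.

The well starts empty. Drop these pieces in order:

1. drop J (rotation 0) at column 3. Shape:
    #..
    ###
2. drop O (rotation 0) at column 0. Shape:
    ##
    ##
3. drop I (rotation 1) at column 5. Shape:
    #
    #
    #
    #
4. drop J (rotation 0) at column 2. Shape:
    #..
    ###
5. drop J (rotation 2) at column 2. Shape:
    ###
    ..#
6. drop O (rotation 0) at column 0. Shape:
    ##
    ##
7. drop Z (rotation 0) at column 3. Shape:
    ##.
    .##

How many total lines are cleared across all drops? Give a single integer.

Drop 1: J rot0 at col 3 lands with bottom-row=0; cleared 0 line(s) (total 0); column heights now [0 0 0 2 1 1], max=2
Drop 2: O rot0 at col 0 lands with bottom-row=0; cleared 0 line(s) (total 0); column heights now [2 2 0 2 1 1], max=2
Drop 3: I rot1 at col 5 lands with bottom-row=1; cleared 0 line(s) (total 0); column heights now [2 2 0 2 1 5], max=5
Drop 4: J rot0 at col 2 lands with bottom-row=2; cleared 0 line(s) (total 0); column heights now [2 2 4 3 3 5], max=5
Drop 5: J rot2 at col 2 lands with bottom-row=3; cleared 0 line(s) (total 0); column heights now [2 2 5 5 5 5], max=5
Drop 6: O rot0 at col 0 lands with bottom-row=2; cleared 1 line(s) (total 1); column heights now [3 3 4 4 4 4], max=4
Drop 7: Z rot0 at col 3 lands with bottom-row=4; cleared 0 line(s) (total 1); column heights now [3 3 4 6 6 5], max=6

Answer: 1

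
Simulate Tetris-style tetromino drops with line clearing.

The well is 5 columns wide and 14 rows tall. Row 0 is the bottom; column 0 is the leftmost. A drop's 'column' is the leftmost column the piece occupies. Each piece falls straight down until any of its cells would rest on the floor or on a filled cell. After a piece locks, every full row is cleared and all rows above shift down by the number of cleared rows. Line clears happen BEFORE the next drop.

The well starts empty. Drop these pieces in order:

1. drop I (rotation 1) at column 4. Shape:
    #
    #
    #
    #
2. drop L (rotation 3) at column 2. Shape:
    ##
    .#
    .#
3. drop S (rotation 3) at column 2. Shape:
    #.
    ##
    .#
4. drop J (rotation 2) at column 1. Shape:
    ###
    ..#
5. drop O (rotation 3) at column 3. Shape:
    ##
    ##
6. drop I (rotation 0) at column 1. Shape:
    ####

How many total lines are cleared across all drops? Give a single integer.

Drop 1: I rot1 at col 4 lands with bottom-row=0; cleared 0 line(s) (total 0); column heights now [0 0 0 0 4], max=4
Drop 2: L rot3 at col 2 lands with bottom-row=0; cleared 0 line(s) (total 0); column heights now [0 0 3 3 4], max=4
Drop 3: S rot3 at col 2 lands with bottom-row=3; cleared 0 line(s) (total 0); column heights now [0 0 6 5 4], max=6
Drop 4: J rot2 at col 1 lands with bottom-row=5; cleared 0 line(s) (total 0); column heights now [0 7 7 7 4], max=7
Drop 5: O rot3 at col 3 lands with bottom-row=7; cleared 0 line(s) (total 0); column heights now [0 7 7 9 9], max=9
Drop 6: I rot0 at col 1 lands with bottom-row=9; cleared 0 line(s) (total 0); column heights now [0 10 10 10 10], max=10

Answer: 0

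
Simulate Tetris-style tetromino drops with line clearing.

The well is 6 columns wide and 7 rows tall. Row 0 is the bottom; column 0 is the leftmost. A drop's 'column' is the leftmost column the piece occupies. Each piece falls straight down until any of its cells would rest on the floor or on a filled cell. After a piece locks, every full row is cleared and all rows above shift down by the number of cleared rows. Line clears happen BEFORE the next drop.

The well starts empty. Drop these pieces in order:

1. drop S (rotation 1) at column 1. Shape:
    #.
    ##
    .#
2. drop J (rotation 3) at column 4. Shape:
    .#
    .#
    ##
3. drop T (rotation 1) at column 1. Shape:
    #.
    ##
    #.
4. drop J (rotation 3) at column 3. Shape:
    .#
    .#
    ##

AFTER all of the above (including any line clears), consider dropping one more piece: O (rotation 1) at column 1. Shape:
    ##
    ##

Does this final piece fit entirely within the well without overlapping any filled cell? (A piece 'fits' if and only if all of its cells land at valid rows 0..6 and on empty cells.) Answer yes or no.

Answer: no

Derivation:
Drop 1: S rot1 at col 1 lands with bottom-row=0; cleared 0 line(s) (total 0); column heights now [0 3 2 0 0 0], max=3
Drop 2: J rot3 at col 4 lands with bottom-row=0; cleared 0 line(s) (total 0); column heights now [0 3 2 0 1 3], max=3
Drop 3: T rot1 at col 1 lands with bottom-row=3; cleared 0 line(s) (total 0); column heights now [0 6 5 0 1 3], max=6
Drop 4: J rot3 at col 3 lands with bottom-row=1; cleared 0 line(s) (total 0); column heights now [0 6 5 2 4 3], max=6
Test piece O rot1 at col 1 (width 2): heights before test = [0 6 5 2 4 3]; fits = False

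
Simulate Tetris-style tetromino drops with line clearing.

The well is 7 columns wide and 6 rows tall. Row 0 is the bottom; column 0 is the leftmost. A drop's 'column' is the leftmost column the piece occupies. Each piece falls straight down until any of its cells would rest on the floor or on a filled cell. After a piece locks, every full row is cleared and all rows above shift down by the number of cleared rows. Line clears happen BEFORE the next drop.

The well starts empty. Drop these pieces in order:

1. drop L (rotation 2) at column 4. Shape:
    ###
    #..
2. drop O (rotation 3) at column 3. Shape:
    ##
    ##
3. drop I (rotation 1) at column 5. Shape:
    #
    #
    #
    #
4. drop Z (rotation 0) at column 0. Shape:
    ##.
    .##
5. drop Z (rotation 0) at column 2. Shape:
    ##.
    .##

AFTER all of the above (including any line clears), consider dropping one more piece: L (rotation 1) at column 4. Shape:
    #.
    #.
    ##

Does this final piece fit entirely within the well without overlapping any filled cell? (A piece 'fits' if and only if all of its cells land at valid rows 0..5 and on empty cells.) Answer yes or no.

Answer: no

Derivation:
Drop 1: L rot2 at col 4 lands with bottom-row=0; cleared 0 line(s) (total 0); column heights now [0 0 0 0 2 2 2], max=2
Drop 2: O rot3 at col 3 lands with bottom-row=2; cleared 0 line(s) (total 0); column heights now [0 0 0 4 4 2 2], max=4
Drop 3: I rot1 at col 5 lands with bottom-row=2; cleared 0 line(s) (total 0); column heights now [0 0 0 4 4 6 2], max=6
Drop 4: Z rot0 at col 0 lands with bottom-row=0; cleared 0 line(s) (total 0); column heights now [2 2 1 4 4 6 2], max=6
Drop 5: Z rot0 at col 2 lands with bottom-row=4; cleared 0 line(s) (total 0); column heights now [2 2 6 6 5 6 2], max=6
Test piece L rot1 at col 4 (width 2): heights before test = [2 2 6 6 5 6 2]; fits = False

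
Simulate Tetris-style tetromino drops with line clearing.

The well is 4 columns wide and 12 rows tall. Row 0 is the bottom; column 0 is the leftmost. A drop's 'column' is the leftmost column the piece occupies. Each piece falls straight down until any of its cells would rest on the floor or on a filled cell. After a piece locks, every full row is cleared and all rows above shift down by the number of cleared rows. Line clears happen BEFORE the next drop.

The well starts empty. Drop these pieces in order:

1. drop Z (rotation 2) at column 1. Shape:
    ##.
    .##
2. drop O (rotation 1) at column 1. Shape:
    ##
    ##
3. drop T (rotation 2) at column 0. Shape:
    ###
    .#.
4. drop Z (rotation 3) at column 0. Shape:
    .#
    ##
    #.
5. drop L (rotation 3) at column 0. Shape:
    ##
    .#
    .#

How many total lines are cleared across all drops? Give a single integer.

Answer: 0

Derivation:
Drop 1: Z rot2 at col 1 lands with bottom-row=0; cleared 0 line(s) (total 0); column heights now [0 2 2 1], max=2
Drop 2: O rot1 at col 1 lands with bottom-row=2; cleared 0 line(s) (total 0); column heights now [0 4 4 1], max=4
Drop 3: T rot2 at col 0 lands with bottom-row=4; cleared 0 line(s) (total 0); column heights now [6 6 6 1], max=6
Drop 4: Z rot3 at col 0 lands with bottom-row=6; cleared 0 line(s) (total 0); column heights now [8 9 6 1], max=9
Drop 5: L rot3 at col 0 lands with bottom-row=9; cleared 0 line(s) (total 0); column heights now [12 12 6 1], max=12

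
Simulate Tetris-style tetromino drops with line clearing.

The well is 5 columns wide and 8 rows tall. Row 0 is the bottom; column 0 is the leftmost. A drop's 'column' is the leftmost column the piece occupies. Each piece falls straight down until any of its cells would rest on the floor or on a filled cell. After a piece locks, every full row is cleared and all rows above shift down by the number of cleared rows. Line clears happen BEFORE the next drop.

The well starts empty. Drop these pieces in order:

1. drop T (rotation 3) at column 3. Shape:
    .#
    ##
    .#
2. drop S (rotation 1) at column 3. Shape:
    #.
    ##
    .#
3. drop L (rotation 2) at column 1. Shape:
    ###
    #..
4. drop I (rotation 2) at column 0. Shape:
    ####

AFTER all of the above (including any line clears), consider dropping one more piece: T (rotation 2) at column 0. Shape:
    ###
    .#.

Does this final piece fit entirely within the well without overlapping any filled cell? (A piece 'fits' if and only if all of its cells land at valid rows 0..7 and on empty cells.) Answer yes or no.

Answer: no

Derivation:
Drop 1: T rot3 at col 3 lands with bottom-row=0; cleared 0 line(s) (total 0); column heights now [0 0 0 2 3], max=3
Drop 2: S rot1 at col 3 lands with bottom-row=3; cleared 0 line(s) (total 0); column heights now [0 0 0 6 5], max=6
Drop 3: L rot2 at col 1 lands with bottom-row=5; cleared 0 line(s) (total 0); column heights now [0 7 7 7 5], max=7
Drop 4: I rot2 at col 0 lands with bottom-row=7; cleared 0 line(s) (total 0); column heights now [8 8 8 8 5], max=8
Test piece T rot2 at col 0 (width 3): heights before test = [8 8 8 8 5]; fits = False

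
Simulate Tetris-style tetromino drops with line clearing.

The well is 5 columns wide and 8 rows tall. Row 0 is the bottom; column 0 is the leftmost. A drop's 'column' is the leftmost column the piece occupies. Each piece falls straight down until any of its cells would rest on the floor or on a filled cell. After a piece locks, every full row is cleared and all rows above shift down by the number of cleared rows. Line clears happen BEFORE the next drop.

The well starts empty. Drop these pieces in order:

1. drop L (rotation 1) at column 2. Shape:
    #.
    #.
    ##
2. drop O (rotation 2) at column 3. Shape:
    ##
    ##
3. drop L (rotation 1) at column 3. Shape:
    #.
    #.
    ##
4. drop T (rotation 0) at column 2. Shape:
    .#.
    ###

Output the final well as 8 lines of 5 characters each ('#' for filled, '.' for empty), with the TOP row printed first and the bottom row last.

Drop 1: L rot1 at col 2 lands with bottom-row=0; cleared 0 line(s) (total 0); column heights now [0 0 3 1 0], max=3
Drop 2: O rot2 at col 3 lands with bottom-row=1; cleared 0 line(s) (total 0); column heights now [0 0 3 3 3], max=3
Drop 3: L rot1 at col 3 lands with bottom-row=3; cleared 0 line(s) (total 0); column heights now [0 0 3 6 4], max=6
Drop 4: T rot0 at col 2 lands with bottom-row=6; cleared 0 line(s) (total 0); column heights now [0 0 7 8 7], max=8

Answer: ...#.
..###
...#.
...#.
...##
..###
..###
..##.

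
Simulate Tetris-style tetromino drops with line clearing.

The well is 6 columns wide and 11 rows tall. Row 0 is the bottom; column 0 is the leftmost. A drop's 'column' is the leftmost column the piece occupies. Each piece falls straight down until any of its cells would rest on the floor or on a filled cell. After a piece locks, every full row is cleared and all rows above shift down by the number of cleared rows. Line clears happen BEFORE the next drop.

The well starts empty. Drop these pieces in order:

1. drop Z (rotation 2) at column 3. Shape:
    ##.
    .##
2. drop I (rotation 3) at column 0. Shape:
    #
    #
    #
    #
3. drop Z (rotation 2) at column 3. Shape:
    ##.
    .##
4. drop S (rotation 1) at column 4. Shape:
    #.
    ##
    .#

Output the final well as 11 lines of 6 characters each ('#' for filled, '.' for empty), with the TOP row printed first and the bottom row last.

Drop 1: Z rot2 at col 3 lands with bottom-row=0; cleared 0 line(s) (total 0); column heights now [0 0 0 2 2 1], max=2
Drop 2: I rot3 at col 0 lands with bottom-row=0; cleared 0 line(s) (total 0); column heights now [4 0 0 2 2 1], max=4
Drop 3: Z rot2 at col 3 lands with bottom-row=2; cleared 0 line(s) (total 0); column heights now [4 0 0 4 4 3], max=4
Drop 4: S rot1 at col 4 lands with bottom-row=3; cleared 0 line(s) (total 0); column heights now [4 0 0 4 6 5], max=6

Answer: ......
......
......
......
......
....#.
....##
#..###
#...##
#..##.
#...##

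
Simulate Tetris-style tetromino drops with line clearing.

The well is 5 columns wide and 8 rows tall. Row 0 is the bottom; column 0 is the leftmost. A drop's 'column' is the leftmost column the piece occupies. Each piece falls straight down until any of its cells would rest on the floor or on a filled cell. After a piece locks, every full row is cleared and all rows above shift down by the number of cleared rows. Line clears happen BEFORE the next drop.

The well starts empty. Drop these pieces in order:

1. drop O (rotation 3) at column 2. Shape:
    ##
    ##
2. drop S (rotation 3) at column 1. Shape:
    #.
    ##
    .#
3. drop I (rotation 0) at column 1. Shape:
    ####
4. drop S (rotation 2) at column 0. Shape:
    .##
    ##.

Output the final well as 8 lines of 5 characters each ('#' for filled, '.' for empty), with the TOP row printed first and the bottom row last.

Answer: .##..
##...
.####
.#...
.##..
..#..
..##.
..##.

Derivation:
Drop 1: O rot3 at col 2 lands with bottom-row=0; cleared 0 line(s) (total 0); column heights now [0 0 2 2 0], max=2
Drop 2: S rot3 at col 1 lands with bottom-row=2; cleared 0 line(s) (total 0); column heights now [0 5 4 2 0], max=5
Drop 3: I rot0 at col 1 lands with bottom-row=5; cleared 0 line(s) (total 0); column heights now [0 6 6 6 6], max=6
Drop 4: S rot2 at col 0 lands with bottom-row=6; cleared 0 line(s) (total 0); column heights now [7 8 8 6 6], max=8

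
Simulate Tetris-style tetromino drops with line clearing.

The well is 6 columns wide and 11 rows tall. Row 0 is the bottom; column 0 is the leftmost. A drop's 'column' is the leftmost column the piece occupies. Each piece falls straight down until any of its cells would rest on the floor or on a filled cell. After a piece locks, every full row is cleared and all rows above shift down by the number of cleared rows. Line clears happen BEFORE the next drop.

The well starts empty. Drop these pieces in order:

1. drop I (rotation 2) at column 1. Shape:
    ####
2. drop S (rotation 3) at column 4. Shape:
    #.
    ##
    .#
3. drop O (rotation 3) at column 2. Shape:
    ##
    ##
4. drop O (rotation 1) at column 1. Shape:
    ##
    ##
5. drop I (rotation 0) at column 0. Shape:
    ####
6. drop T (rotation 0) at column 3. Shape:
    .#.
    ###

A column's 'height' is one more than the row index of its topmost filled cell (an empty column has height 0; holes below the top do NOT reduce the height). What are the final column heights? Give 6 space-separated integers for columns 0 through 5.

Answer: 6 6 6 7 8 7

Derivation:
Drop 1: I rot2 at col 1 lands with bottom-row=0; cleared 0 line(s) (total 0); column heights now [0 1 1 1 1 0], max=1
Drop 2: S rot3 at col 4 lands with bottom-row=0; cleared 0 line(s) (total 0); column heights now [0 1 1 1 3 2], max=3
Drop 3: O rot3 at col 2 lands with bottom-row=1; cleared 0 line(s) (total 0); column heights now [0 1 3 3 3 2], max=3
Drop 4: O rot1 at col 1 lands with bottom-row=3; cleared 0 line(s) (total 0); column heights now [0 5 5 3 3 2], max=5
Drop 5: I rot0 at col 0 lands with bottom-row=5; cleared 0 line(s) (total 0); column heights now [6 6 6 6 3 2], max=6
Drop 6: T rot0 at col 3 lands with bottom-row=6; cleared 0 line(s) (total 0); column heights now [6 6 6 7 8 7], max=8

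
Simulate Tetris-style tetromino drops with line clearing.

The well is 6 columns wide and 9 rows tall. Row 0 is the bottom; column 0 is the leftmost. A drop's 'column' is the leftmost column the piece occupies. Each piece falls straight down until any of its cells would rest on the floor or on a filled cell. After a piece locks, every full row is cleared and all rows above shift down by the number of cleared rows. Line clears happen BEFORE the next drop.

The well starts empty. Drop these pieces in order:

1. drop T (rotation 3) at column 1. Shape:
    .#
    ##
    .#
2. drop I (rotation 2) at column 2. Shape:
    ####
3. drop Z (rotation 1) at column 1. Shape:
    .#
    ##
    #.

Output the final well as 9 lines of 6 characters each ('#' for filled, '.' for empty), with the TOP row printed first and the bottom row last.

Answer: ......
......
......
..#...
.##...
.#####
..#...
.##...
..#...

Derivation:
Drop 1: T rot3 at col 1 lands with bottom-row=0; cleared 0 line(s) (total 0); column heights now [0 2 3 0 0 0], max=3
Drop 2: I rot2 at col 2 lands with bottom-row=3; cleared 0 line(s) (total 0); column heights now [0 2 4 4 4 4], max=4
Drop 3: Z rot1 at col 1 lands with bottom-row=3; cleared 0 line(s) (total 0); column heights now [0 5 6 4 4 4], max=6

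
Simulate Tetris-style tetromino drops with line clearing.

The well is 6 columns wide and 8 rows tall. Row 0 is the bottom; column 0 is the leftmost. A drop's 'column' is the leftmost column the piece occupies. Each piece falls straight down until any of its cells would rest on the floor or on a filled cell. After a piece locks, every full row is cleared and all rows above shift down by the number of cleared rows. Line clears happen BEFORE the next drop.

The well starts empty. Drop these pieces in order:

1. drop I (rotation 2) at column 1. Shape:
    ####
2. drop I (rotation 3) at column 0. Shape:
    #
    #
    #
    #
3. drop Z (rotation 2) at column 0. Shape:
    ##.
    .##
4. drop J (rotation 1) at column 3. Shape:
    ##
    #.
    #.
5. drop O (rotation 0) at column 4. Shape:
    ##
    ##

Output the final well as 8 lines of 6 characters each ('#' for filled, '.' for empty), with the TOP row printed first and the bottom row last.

Drop 1: I rot2 at col 1 lands with bottom-row=0; cleared 0 line(s) (total 0); column heights now [0 1 1 1 1 0], max=1
Drop 2: I rot3 at col 0 lands with bottom-row=0; cleared 0 line(s) (total 0); column heights now [4 1 1 1 1 0], max=4
Drop 3: Z rot2 at col 0 lands with bottom-row=3; cleared 0 line(s) (total 0); column heights now [5 5 4 1 1 0], max=5
Drop 4: J rot1 at col 3 lands with bottom-row=1; cleared 0 line(s) (total 0); column heights now [5 5 4 4 4 0], max=5
Drop 5: O rot0 at col 4 lands with bottom-row=4; cleared 0 line(s) (total 0); column heights now [5 5 4 4 6 6], max=6

Answer: ......
......
....##
##..##
#####.
#..#..
#..#..
#####.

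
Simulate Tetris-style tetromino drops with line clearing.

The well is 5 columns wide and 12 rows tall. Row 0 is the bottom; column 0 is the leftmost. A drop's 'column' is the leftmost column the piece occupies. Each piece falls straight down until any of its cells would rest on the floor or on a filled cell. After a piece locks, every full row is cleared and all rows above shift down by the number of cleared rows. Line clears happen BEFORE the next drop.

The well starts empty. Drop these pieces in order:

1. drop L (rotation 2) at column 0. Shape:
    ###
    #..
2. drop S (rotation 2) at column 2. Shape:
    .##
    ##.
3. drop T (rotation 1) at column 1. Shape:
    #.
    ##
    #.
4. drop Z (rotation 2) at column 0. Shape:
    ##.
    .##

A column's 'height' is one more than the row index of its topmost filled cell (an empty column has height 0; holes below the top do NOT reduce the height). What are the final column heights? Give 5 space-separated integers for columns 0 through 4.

Drop 1: L rot2 at col 0 lands with bottom-row=0; cleared 0 line(s) (total 0); column heights now [2 2 2 0 0], max=2
Drop 2: S rot2 at col 2 lands with bottom-row=2; cleared 0 line(s) (total 0); column heights now [2 2 3 4 4], max=4
Drop 3: T rot1 at col 1 lands with bottom-row=2; cleared 0 line(s) (total 0); column heights now [2 5 4 4 4], max=5
Drop 4: Z rot2 at col 0 lands with bottom-row=5; cleared 0 line(s) (total 0); column heights now [7 7 6 4 4], max=7

Answer: 7 7 6 4 4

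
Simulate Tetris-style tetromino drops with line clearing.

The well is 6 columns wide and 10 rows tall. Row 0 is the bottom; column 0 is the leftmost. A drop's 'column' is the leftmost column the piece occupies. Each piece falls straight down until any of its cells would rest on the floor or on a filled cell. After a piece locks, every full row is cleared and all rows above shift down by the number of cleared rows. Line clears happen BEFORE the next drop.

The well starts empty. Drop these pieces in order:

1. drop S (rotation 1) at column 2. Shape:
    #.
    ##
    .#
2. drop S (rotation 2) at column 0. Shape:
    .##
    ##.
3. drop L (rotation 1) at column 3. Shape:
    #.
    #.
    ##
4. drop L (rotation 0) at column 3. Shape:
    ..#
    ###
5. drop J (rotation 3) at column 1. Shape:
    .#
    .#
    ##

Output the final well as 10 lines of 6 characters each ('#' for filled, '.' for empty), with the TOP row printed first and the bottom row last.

Drop 1: S rot1 at col 2 lands with bottom-row=0; cleared 0 line(s) (total 0); column heights now [0 0 3 2 0 0], max=3
Drop 2: S rot2 at col 0 lands with bottom-row=2; cleared 0 line(s) (total 0); column heights now [3 4 4 2 0 0], max=4
Drop 3: L rot1 at col 3 lands with bottom-row=2; cleared 0 line(s) (total 0); column heights now [3 4 4 5 3 0], max=5
Drop 4: L rot0 at col 3 lands with bottom-row=5; cleared 0 line(s) (total 0); column heights now [3 4 4 6 6 7], max=7
Drop 5: J rot3 at col 1 lands with bottom-row=4; cleared 0 line(s) (total 0); column heights now [3 5 7 6 6 7], max=7

Answer: ......
......
......
..#..#
..####
.###..
.###..
#####.
..##..
...#..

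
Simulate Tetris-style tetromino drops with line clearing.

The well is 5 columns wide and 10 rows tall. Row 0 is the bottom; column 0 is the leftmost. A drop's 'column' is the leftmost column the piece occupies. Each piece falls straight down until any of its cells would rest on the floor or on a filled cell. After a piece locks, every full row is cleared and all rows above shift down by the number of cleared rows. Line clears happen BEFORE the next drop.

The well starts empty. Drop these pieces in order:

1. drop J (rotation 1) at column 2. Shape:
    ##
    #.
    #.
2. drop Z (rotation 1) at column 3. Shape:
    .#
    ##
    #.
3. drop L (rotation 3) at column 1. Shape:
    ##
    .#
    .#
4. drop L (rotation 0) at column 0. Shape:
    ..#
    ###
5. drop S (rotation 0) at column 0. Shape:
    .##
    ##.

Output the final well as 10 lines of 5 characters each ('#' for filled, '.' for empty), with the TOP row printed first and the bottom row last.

Drop 1: J rot1 at col 2 lands with bottom-row=0; cleared 0 line(s) (total 0); column heights now [0 0 3 3 0], max=3
Drop 2: Z rot1 at col 3 lands with bottom-row=3; cleared 0 line(s) (total 0); column heights now [0 0 3 5 6], max=6
Drop 3: L rot3 at col 1 lands with bottom-row=3; cleared 0 line(s) (total 0); column heights now [0 6 6 5 6], max=6
Drop 4: L rot0 at col 0 lands with bottom-row=6; cleared 0 line(s) (total 0); column heights now [7 7 8 5 6], max=8
Drop 5: S rot0 at col 0 lands with bottom-row=7; cleared 0 line(s) (total 0); column heights now [8 9 9 5 6], max=9

Answer: .....
.##..
###..
###..
.##.#
..###
..##.
..##.
..#..
..#..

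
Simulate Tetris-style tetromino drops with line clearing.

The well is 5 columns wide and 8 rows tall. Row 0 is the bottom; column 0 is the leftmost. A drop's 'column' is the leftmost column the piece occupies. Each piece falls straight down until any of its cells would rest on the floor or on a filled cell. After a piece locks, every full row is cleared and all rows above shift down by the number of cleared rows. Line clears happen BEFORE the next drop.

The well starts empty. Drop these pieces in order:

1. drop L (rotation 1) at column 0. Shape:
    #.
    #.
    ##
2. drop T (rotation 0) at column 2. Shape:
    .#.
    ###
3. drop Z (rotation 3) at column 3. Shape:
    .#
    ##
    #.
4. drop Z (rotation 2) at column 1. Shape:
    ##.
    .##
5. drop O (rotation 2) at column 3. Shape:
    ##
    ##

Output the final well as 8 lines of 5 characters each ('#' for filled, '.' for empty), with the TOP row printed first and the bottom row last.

Answer: .....
.....
...##
.####
..###
...##
#..#.
#..#.

Derivation:
Drop 1: L rot1 at col 0 lands with bottom-row=0; cleared 0 line(s) (total 0); column heights now [3 1 0 0 0], max=3
Drop 2: T rot0 at col 2 lands with bottom-row=0; cleared 1 line(s) (total 1); column heights now [2 0 0 1 0], max=2
Drop 3: Z rot3 at col 3 lands with bottom-row=1; cleared 0 line(s) (total 1); column heights now [2 0 0 3 4], max=4
Drop 4: Z rot2 at col 1 lands with bottom-row=3; cleared 0 line(s) (total 1); column heights now [2 5 5 4 4], max=5
Drop 5: O rot2 at col 3 lands with bottom-row=4; cleared 0 line(s) (total 1); column heights now [2 5 5 6 6], max=6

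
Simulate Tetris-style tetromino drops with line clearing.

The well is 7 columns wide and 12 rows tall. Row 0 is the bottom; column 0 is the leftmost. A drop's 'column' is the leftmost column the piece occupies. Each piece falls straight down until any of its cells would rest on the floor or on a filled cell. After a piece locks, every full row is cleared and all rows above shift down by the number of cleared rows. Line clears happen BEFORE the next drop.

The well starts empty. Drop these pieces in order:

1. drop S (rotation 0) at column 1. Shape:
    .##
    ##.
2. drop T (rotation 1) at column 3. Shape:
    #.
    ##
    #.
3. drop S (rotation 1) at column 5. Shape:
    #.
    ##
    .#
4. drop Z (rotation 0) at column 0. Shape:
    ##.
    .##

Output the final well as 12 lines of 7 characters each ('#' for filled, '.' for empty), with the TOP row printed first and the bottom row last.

Drop 1: S rot0 at col 1 lands with bottom-row=0; cleared 0 line(s) (total 0); column heights now [0 1 2 2 0 0 0], max=2
Drop 2: T rot1 at col 3 lands with bottom-row=2; cleared 0 line(s) (total 0); column heights now [0 1 2 5 4 0 0], max=5
Drop 3: S rot1 at col 5 lands with bottom-row=0; cleared 0 line(s) (total 0); column heights now [0 1 2 5 4 3 2], max=5
Drop 4: Z rot0 at col 0 lands with bottom-row=2; cleared 0 line(s) (total 0); column heights now [4 4 3 5 4 3 2], max=5

Answer: .......
.......
.......
.......
.......
.......
.......
...#...
##.##..
.###.#.
..##.##
.##...#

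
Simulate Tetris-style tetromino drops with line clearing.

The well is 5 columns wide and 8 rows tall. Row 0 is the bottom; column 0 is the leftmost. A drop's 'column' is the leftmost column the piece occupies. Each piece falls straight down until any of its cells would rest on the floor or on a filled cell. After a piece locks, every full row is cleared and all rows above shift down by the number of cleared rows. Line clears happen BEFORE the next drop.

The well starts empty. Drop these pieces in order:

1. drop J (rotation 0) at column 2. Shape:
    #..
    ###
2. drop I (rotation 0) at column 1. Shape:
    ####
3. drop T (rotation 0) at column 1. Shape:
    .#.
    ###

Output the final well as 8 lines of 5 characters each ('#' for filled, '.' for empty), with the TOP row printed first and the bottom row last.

Answer: .....
.....
.....
..#..
.###.
.####
..#..
..###

Derivation:
Drop 1: J rot0 at col 2 lands with bottom-row=0; cleared 0 line(s) (total 0); column heights now [0 0 2 1 1], max=2
Drop 2: I rot0 at col 1 lands with bottom-row=2; cleared 0 line(s) (total 0); column heights now [0 3 3 3 3], max=3
Drop 3: T rot0 at col 1 lands with bottom-row=3; cleared 0 line(s) (total 0); column heights now [0 4 5 4 3], max=5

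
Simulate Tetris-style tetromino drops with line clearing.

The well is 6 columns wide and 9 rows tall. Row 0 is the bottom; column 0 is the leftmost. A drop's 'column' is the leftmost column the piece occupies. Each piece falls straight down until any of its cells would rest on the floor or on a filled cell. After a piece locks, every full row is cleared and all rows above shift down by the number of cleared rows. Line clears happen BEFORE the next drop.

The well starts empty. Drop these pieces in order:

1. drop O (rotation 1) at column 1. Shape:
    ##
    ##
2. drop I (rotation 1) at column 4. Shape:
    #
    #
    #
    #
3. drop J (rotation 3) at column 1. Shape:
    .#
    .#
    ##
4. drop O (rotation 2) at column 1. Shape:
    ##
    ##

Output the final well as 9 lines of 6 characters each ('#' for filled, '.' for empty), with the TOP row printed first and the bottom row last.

Drop 1: O rot1 at col 1 lands with bottom-row=0; cleared 0 line(s) (total 0); column heights now [0 2 2 0 0 0], max=2
Drop 2: I rot1 at col 4 lands with bottom-row=0; cleared 0 line(s) (total 0); column heights now [0 2 2 0 4 0], max=4
Drop 3: J rot3 at col 1 lands with bottom-row=2; cleared 0 line(s) (total 0); column heights now [0 3 5 0 4 0], max=5
Drop 4: O rot2 at col 1 lands with bottom-row=5; cleared 0 line(s) (total 0); column heights now [0 7 7 0 4 0], max=7

Answer: ......
......
.##...
.##...
..#...
..#.#.
.##.#.
.##.#.
.##.#.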